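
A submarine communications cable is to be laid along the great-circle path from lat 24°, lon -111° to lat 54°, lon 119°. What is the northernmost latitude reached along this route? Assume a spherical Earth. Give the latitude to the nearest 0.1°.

≈ 65.7°

The great circle lies in the plane with unit normal n̂ = (p₁ × p₂)/|p₁ × p₂|.
Here n̂_z ≈ -0.411; the vertex latitude is φ_max = arccos|n̂_z| ≈ 65.7°.
Check via Clairaut: cos φ_max = |cos φ₁| · sin C = cos(24.0°)·sin(26.8°) ≈ 0.411, again giving ≈ 65.7°.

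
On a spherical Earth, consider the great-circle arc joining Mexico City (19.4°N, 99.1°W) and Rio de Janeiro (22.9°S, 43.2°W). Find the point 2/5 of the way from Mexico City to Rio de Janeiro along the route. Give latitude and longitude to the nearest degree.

Convert each endpoint to a unit vector on the sphere (x = cos φ cos λ, y = cos φ sin λ, z = sin φ).
The central angle between the endpoints is δ = arccos(p₁·p₂) ≈ 1.205 rad (69.0°).
Interpolate at f = 2/5 with slerp weights a = sin((1−f)δ)/sin δ ≈ 0.708, b = sin(fδ)/sin δ ≈ 0.496.
p = a·p₁ + b·p₂ ≈ (0.228, -0.973, 0.042); φ = arcsin(p_z) ≈ 2.42°, λ = atan2(p_y, p_x) ≈ -76.83°.

≈ (2°N, 77°W)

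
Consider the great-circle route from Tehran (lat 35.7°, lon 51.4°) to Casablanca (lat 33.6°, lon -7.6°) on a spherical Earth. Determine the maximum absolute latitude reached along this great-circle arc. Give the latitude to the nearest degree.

The great circle lies in the plane with unit normal n̂ = (p₁ × p₂)/|p₁ × p₂|.
Here n̂_z ≈ -0.782; the vertex latitude is φ_max = arccos|n̂_z| ≈ 38.5°.
Check via Clairaut: cos φ_max = |cos φ₁| · sin C = cos(35.7°)·sin(74.4°) ≈ 0.782, again giving ≈ 38.5°.

≈ 39°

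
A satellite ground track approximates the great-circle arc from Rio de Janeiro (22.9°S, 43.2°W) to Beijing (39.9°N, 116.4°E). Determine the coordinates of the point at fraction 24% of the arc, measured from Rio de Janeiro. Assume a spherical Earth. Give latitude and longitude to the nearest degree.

≈ 7°N, 20°W

Convert each endpoint to a unit vector on the sphere (x = cos φ cos λ, y = cos φ sin λ, z = sin φ).
The central angle between the endpoints is δ = arccos(p₁·p₂) ≈ 2.719 rad (155.8°).
Interpolate at f = 0.24 with slerp weights a = sin((1−f)δ)/sin δ ≈ 2.144, b = sin(fδ)/sin δ ≈ 1.480.
p = a·p₁ + b·p₂ ≈ (0.935, -0.335, 0.115); φ = arcsin(p_z) ≈ 6.60°, λ = atan2(p_y, p_x) ≈ -19.72°.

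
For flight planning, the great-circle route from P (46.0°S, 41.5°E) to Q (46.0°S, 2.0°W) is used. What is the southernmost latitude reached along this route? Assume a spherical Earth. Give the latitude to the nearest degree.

The great circle lies in the plane with unit normal n̂ = (p₁ × p₂)/|p₁ × p₂|.
Here n̂_z ≈ -0.668; the vertex latitude is φ_max = arccos|n̂_z| ≈ 48.1°.
Check via Clairaut: cos φ_max = |cos φ₁| · sin C = cos(46.0°)·sin(106.0°) ≈ 0.668, again giving ≈ 48.1°.

≈ 48°S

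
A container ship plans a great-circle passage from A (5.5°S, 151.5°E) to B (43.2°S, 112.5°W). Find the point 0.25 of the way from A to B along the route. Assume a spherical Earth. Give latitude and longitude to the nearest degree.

≈ (21°S, 169°E)

Convert each endpoint to a unit vector on the sphere (x = cos φ cos λ, y = cos φ sin λ, z = sin φ).
The central angle between the endpoints is δ = arccos(p₁·p₂) ≈ 1.581 rad (90.6°).
Interpolate at f = 0.25 with slerp weights a = sin((1−f)δ)/sin δ ≈ 0.927, b = sin(fδ)/sin δ ≈ 0.385.
p = a·p₁ + b·p₂ ≈ (-0.918, 0.181, -0.352); φ = arcsin(p_z) ≈ -20.64°, λ = atan2(p_y, p_x) ≈ 168.86°.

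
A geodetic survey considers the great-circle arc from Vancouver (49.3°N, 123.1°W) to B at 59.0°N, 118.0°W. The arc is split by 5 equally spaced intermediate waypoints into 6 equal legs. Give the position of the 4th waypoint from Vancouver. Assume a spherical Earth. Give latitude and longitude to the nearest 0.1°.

≈ 55.8°N, 120.0°W

The haversine formula gives a central angle δ ≈ 0.177 rad (10.1°) between the endpoints.
Interpolate at f = 4/6 with slerp weights a = sin((1−f)δ)/sin δ ≈ 0.335, b = sin(fδ)/sin δ ≈ 0.669.
p = a·p₁ + b·p₂ ≈ (-0.281, -0.487, 0.827); φ = arcsin(p_z) ≈ 55.79°, λ = atan2(p_y, p_x) ≈ -119.98°.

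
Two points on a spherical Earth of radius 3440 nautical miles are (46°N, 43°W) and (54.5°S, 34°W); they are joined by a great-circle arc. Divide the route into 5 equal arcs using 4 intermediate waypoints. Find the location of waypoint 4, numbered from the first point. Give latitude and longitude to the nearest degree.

≈ (34°S, 37°W)

The haversine formula gives a central angle δ ≈ 1.759 rad (100.8°) between the endpoints.
Interpolate at f = 4/5 with slerp weights a = sin((1−f)δ)/sin δ ≈ 0.351, b = sin(fδ)/sin δ ≈ 1.004.
p = a·p₁ + b·p₂ ≈ (0.662, -0.492, -0.565); φ = arcsin(p_z) ≈ -34.43°, λ = atan2(p_y, p_x) ≈ -36.65°.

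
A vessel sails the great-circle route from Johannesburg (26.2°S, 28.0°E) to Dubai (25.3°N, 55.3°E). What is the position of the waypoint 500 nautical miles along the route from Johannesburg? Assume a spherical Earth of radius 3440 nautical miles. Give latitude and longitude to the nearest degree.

The haversine formula gives a central angle δ ≈ 1.010 rad (57.8°) between the endpoints. The total great-circle distance is δ·R ≈ 1.010 × 3440 ≈ 3473 nmi, so the target fraction is f = 500/3473 ≈ 0.144.
Interpolate at f ≈ 0.144 with slerp weights a = sin((1−f)δ)/sin δ ≈ 0.898, b = sin(fδ)/sin δ ≈ 0.171.
p = a·p₁ + b·p₂ ≈ (0.800, 0.506, -0.324); φ = arcsin(p_z) ≈ -18.88°, λ = atan2(p_y, p_x) ≈ 32.30°.

≈ 19°S, 32°E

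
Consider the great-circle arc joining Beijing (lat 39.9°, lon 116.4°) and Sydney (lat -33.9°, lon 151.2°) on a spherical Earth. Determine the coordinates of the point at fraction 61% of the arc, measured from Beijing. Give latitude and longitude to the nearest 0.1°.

≈ lat -5.1°, lon 137.8°

Write both endpoints as unit vectors p₁, p₂ with components (cos φ cos λ, cos φ sin λ, sin φ).
The central angle between the endpoints is δ = arccos(p₁·p₂) ≈ 1.405 rad (80.5°).
Interpolate at f = 0.61 with slerp weights a = sin((1−f)δ)/sin δ ≈ 0.528, b = sin(fδ)/sin δ ≈ 0.766.
p = a·p₁ + b·p₂ ≈ (-0.738, 0.669, -0.089); φ = arcsin(p_z) ≈ -5.09°, λ = atan2(p_y, p_x) ≈ 137.78°.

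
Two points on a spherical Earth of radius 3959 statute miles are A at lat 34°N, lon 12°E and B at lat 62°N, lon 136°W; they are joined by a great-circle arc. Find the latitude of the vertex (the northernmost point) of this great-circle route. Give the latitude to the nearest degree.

≈ 78°N

The great circle lies in the plane with unit normal n̂ = (p₁ × p₂)/|p₁ × p₂|.
Here n̂_z ≈ -0.209; the vertex latitude is φ_max = arccos|n̂_z| ≈ 77.9°.
Check via Clairaut: cos φ_max = |cos φ₁| · sin C = cos(34.0°)·sin(14.6°) ≈ 0.209, again giving ≈ 77.9°.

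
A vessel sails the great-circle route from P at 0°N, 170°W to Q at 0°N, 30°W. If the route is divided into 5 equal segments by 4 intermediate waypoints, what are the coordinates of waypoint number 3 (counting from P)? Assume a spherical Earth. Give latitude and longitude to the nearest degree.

≈ 0°N, 86°W

Convert each endpoint to a unit vector on the sphere (x = cos φ cos λ, y = cos φ sin λ, z = sin φ).
The central angle between the endpoints is δ = arccos(p₁·p₂) ≈ 2.443 rad (140.0°).
Interpolate at f = 3/5 with slerp weights a = sin((1−f)δ)/sin δ ≈ 1.290, b = sin(fδ)/sin δ ≈ 1.547.
p = a·p₁ + b·p₂ ≈ (0.070, -0.998, 0.000); φ = arcsin(p_z) ≈ 0.00°, λ = atan2(p_y, p_x) ≈ -86.00°.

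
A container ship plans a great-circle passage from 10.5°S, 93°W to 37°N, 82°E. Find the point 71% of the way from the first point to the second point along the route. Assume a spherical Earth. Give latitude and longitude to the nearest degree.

≈ 78°N, 42°E

Convert each endpoint to a unit vector on the sphere (x = cos φ cos λ, y = cos φ sin λ, z = sin φ).
The central angle between the endpoints is δ = arccos(p₁·p₂) ≈ 2.672 rad (153.1°).
Interpolate at f = 0.71 with slerp weights a = sin((1−f)δ)/sin δ ≈ 1.548, b = sin(fδ)/sin δ ≈ 2.095.
p = a·p₁ + b·p₂ ≈ (0.153, 0.137, 0.979); φ = arcsin(p_z) ≈ 78.14°, λ = atan2(p_y, p_x) ≈ 41.83°.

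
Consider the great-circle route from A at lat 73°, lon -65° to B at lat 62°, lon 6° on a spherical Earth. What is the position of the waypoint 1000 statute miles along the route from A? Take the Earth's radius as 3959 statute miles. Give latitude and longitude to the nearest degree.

The haversine formula gives a central angle δ ≈ 0.476 rad (27.2°) between the endpoints. The total great-circle distance is δ·R ≈ 0.476 × 3959 ≈ 1883 mi, so the target fraction is f = 1000/1883 ≈ 0.531.
Interpolate at f ≈ 0.531 with slerp weights a = sin((1−f)δ)/sin δ ≈ 0.483, b = sin(fδ)/sin δ ≈ 0.546.
p = a·p₁ + b·p₂ ≈ (0.315, -0.101, 0.944); φ = arcsin(p_z) ≈ 70.71°, λ = atan2(p_y, p_x) ≈ -17.83°.

≈ lat 71°, lon -18°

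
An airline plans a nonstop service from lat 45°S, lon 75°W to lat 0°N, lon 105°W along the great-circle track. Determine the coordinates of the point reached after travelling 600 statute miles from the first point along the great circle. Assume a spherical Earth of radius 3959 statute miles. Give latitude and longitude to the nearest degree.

Write both endpoints as unit vectors p₁, p₂ with components (cos φ cos λ, cos φ sin λ, sin φ).
The central angle between the endpoints is δ = arccos(p₁·p₂) ≈ 0.912 rad (52.2°). The total great-circle distance is δ·R ≈ 0.912 × 3959 ≈ 3610 mi, so the target fraction is f = 600/3610 ≈ 0.166.
Interpolate at f ≈ 0.166 with slerp weights a = sin((1−f)δ)/sin δ ≈ 0.872, b = sin(fδ)/sin δ ≈ 0.191.
p = a·p₁ + b·p₂ ≈ (0.110, -0.780, -0.616); φ = arcsin(p_z) ≈ -38.05°, λ = atan2(p_y, p_x) ≈ -81.96°.

≈ lat 38°S, lon 82°W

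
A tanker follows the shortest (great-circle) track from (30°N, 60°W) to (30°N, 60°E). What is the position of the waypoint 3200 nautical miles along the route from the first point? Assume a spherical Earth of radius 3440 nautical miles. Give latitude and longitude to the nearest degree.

≈ (49°N, 7°E)

Convert each endpoint to a unit vector on the sphere (x = cos φ cos λ, y = cos φ sin λ, z = sin φ).
The central angle between the endpoints is δ = arccos(p₁·p₂) ≈ 1.696 rad (97.2°). The total great-circle distance is δ·R ≈ 1.696 × 3440 ≈ 5835 nmi, so the target fraction is f = 3200/5835 ≈ 0.548.
Interpolate at f ≈ 0.548 with slerp weights a = sin((1−f)δ)/sin δ ≈ 0.699, b = sin(fδ)/sin δ ≈ 0.808.
p = a·p₁ + b·p₂ ≈ (0.652, 0.082, 0.753); φ = arcsin(p_z) ≈ 48.88°, λ = atan2(p_y, p_x) ≈ 7.17°.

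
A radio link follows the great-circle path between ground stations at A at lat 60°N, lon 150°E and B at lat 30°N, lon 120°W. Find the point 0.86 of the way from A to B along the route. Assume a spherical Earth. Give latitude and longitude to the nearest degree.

≈ lat 37°N, lon 126°W

Convert each endpoint to a unit vector on the sphere (x = cos φ cos λ, y = cos φ sin λ, z = sin φ).
The central angle between the endpoints is δ = arccos(p₁·p₂) ≈ 1.123 rad (64.3°).
Interpolate at f = 0.86 with slerp weights a = sin((1−f)δ)/sin δ ≈ 0.174, b = sin(fδ)/sin δ ≈ 0.912.
p = a·p₁ + b·p₂ ≈ (-0.470, -0.641, 0.607); φ = arcsin(p_z) ≈ 37.35°, λ = atan2(p_y, p_x) ≈ -126.27°.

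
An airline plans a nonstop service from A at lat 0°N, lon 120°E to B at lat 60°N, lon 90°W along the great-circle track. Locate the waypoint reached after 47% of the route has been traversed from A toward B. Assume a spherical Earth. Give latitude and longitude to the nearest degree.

Write both endpoints as unit vectors p₁, p₂ with components (cos φ cos λ, cos φ sin λ, sin φ).
The central angle between the endpoints is δ = arccos(p₁·p₂) ≈ 2.019 rad (115.7°).
Interpolate at f = 0.47 with slerp weights a = sin((1−f)δ)/sin δ ≈ 0.973, b = sin(fδ)/sin δ ≈ 0.902.
p = a·p₁ + b·p₂ ≈ (-0.487, 0.392, 0.781); φ = arcsin(p_z) ≈ 51.33°, λ = atan2(p_y, p_x) ≈ 141.15°.

≈ lat 51°N, lon 141°E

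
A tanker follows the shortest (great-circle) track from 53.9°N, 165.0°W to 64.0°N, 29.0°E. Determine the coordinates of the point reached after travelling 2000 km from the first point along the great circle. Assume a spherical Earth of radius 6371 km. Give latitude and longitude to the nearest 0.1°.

Convert each endpoint to a unit vector on the sphere (x = cos φ cos λ, y = cos φ sin λ, z = sin φ).
The central angle between the endpoints is δ = arccos(p₁·p₂) ≈ 1.075 rad (61.6°). The total great-circle distance is δ·R ≈ 1.075 × 6371 ≈ 6850 km, so the target fraction is f = 2000/6850 ≈ 0.292.
Interpolate at f ≈ 0.292 with slerp weights a = sin((1−f)δ)/sin δ ≈ 0.784, b = sin(fδ)/sin δ ≈ 0.351.
p = a·p₁ + b·p₂ ≈ (-0.312, -0.045, 0.949); φ = arcsin(p_z) ≈ 71.64°, λ = atan2(p_y, p_x) ≈ -171.79°.

≈ 71.6°N, 171.8°W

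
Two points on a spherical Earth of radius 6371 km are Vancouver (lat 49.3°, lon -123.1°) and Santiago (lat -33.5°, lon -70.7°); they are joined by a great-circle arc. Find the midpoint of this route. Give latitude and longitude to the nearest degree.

Write both endpoints as unit vectors p₁, p₂ with components (cos φ cos λ, cos φ sin λ, sin φ).
The central angle between the endpoints is δ = arccos(p₁·p₂) ≈ 1.658 rad (95.0°).
Interpolate at f = 1/2 with slerp weights a = sin((1−f)δ)/sin δ ≈ 0.740, b = sin(fδ)/sin δ ≈ 0.740.
p = a·p₁ + b·p₂ ≈ (-0.060, -0.986, 0.153); φ = arcsin(p_z) ≈ 8.78°, λ = atan2(p_y, p_x) ≈ -93.46°.

≈ lat 9°, lon -93°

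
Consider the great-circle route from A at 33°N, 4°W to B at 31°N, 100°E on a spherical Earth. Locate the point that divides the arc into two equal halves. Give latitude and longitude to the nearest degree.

≈ 45°N, 49°E

Convert each endpoint to a unit vector on the sphere (x = cos φ cos λ, y = cos φ sin λ, z = sin φ).
The central angle between the endpoints is δ = arccos(p₁·p₂) ≈ 1.464 rad (83.9°).
Interpolate at f = 1/2 with slerp weights a = sin((1−f)δ)/sin δ ≈ 0.672, b = sin(fδ)/sin δ ≈ 0.672.
p = a·p₁ + b·p₂ ≈ (0.462, 0.528, 0.712); φ = arcsin(p_z) ≈ 45.42°, λ = atan2(p_y, p_x) ≈ 48.80°.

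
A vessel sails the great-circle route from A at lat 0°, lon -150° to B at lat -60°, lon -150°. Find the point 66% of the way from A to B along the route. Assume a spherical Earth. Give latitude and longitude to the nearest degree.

Write both endpoints as unit vectors p₁, p₂ with components (cos φ cos λ, cos φ sin λ, sin φ).
The central angle between the endpoints is δ = arccos(p₁·p₂) ≈ 1.047 rad (60.0°).
Interpolate at f = 0.66 with slerp weights a = sin((1−f)δ)/sin δ ≈ 0.402, b = sin(fδ)/sin δ ≈ 0.736.
p = a·p₁ + b·p₂ ≈ (-0.667, -0.385, -0.637); φ = arcsin(p_z) ≈ -39.60°, λ = atan2(p_y, p_x) ≈ -150.00°.

≈ lat -40°, lon -150°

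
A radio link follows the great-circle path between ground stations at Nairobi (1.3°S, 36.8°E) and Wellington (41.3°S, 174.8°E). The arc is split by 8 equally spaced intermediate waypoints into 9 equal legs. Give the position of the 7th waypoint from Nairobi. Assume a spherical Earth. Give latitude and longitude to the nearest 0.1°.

≈ 52.6°S, 137.8°E

The haversine formula gives a central angle δ ≈ 2.145 rad (122.9°) between the endpoints.
Interpolate at f = 7/9 with slerp weights a = sin((1−f)δ)/sin δ ≈ 0.546, b = sin(fδ)/sin δ ≈ 1.185.
p = a·p₁ + b·p₂ ≈ (-0.449, 0.408, -0.795); φ = arcsin(p_z) ≈ -52.63°, λ = atan2(p_y, p_x) ≈ 137.77°.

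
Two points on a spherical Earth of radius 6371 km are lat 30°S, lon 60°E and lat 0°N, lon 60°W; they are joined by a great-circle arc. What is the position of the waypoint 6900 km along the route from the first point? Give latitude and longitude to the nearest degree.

≈ lat 27°S, lon 12°W

Write both endpoints as unit vectors p₁, p₂ with components (cos φ cos λ, cos φ sin λ, sin φ).
The central angle between the endpoints is δ = arccos(p₁·p₂) ≈ 2.019 rad (115.7°). The total great-circle distance is δ·R ≈ 2.019 × 6371 ≈ 12861 km, so the target fraction is f = 6900/12861 ≈ 0.537.
Interpolate at f ≈ 0.537 with slerp weights a = sin((1−f)δ)/sin δ ≈ 0.893, b = sin(fδ)/sin δ ≈ 0.980.
p = a·p₁ + b·p₂ ≈ (0.877, -0.179, -0.447); φ = arcsin(p_z) ≈ -26.52°, λ = atan2(p_y, p_x) ≈ -11.54°.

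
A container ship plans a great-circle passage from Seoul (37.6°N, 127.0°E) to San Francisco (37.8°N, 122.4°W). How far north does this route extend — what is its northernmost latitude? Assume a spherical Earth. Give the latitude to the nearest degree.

The great circle lies in the plane with unit normal n̂ = (p₁ × p₂)/|p₁ × p₂|.
Here n̂_z ≈ +0.593; the vertex latitude is φ_max = arccos|n̂_z| ≈ 53.6°.
Check via Clairaut: cos φ_max = |cos φ₁| · sin C = cos(37.6°)·sin(48.5°) ≈ 0.593, again giving ≈ 53.6°.

≈ 54°N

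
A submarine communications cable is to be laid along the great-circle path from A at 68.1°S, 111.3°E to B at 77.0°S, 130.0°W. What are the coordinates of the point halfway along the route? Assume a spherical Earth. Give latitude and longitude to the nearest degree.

Write both endpoints as unit vectors p₁, p₂ with components (cos φ cos λ, cos φ sin λ, sin φ).
The central angle between the endpoints is δ = arccos(p₁·p₂) ≈ 0.528 rad (30.3°).
Interpolate at f = 1/2 with slerp weights a = sin((1−f)δ)/sin δ ≈ 0.518, b = sin(fδ)/sin δ ≈ 0.518.
p = a·p₁ + b·p₂ ≈ (-0.145, 0.091, -0.985); φ = arcsin(p_z) ≈ -80.15°, λ = atan2(p_y, p_x) ≈ 147.97°.

≈ 80°S, 148°E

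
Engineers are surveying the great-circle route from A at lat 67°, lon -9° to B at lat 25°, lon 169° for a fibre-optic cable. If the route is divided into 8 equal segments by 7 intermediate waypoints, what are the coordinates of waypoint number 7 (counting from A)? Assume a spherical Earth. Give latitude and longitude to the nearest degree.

Write both endpoints as unit vectors p₁, p₂ with components (cos φ cos λ, cos φ sin λ, sin φ).
The central angle between the endpoints is δ = arccos(p₁·p₂) ≈ 1.536 rad (88.0°).
Interpolate at f = 7/8 with slerp weights a = sin((1−f)δ)/sin δ ≈ 0.191, b = sin(fδ)/sin δ ≈ 0.975.
p = a·p₁ + b·p₂ ≈ (-0.794, 0.157, 0.588); φ = arcsin(p_z) ≈ 36.00°, λ = atan2(p_y, p_x) ≈ 168.82°.

≈ lat 36°, lon 169°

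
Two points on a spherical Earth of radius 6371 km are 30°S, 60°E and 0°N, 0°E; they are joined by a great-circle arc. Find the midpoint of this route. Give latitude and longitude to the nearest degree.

From cos δ = sin φ₁ sin φ₂ + cos φ₁ cos φ₂ cos Δλ, the central angle is δ ≈ 1.123 rad (64.3°).
Interpolate at f = 1/2 with slerp weights a = sin((1−f)δ)/sin δ ≈ 0.591, b = sin(fδ)/sin δ ≈ 0.591.
p = a·p₁ + b·p₂ ≈ (0.846, 0.443, -0.295); φ = arcsin(p_z) ≈ -17.18°, λ = atan2(p_y, p_x) ≈ 27.63°.

≈ 17°S, 28°E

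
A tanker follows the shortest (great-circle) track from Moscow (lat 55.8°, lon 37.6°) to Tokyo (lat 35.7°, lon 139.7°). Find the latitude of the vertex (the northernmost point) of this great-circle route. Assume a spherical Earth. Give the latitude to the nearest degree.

The great circle lies in the plane with unit normal n̂ = (p₁ × p₂)/|p₁ × p₂|.
Here n̂_z ≈ +0.484; the vertex latitude is φ_max = arccos|n̂_z| ≈ 61.1°.
Check via Clairaut: cos φ_max = |cos φ₁| · sin C = cos(55.8°)·sin(59.4°) ≈ 0.484, again giving ≈ 61.1°.

≈ 61°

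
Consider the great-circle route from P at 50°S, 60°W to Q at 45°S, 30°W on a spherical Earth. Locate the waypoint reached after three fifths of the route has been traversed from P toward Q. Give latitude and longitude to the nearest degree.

From cos δ = sin φ₁ sin φ₂ + cos φ₁ cos φ₂ cos Δλ, the central angle is δ ≈ 0.362 rad (20.7°).
Interpolate at f = 3/5 with slerp weights a = sin((1−f)δ)/sin δ ≈ 0.407, b = sin(fδ)/sin δ ≈ 0.608.
p = a·p₁ + b·p₂ ≈ (0.504, -0.442, -0.742); φ = arcsin(p_z) ≈ -47.93°, λ = atan2(p_y, p_x) ≈ -41.27°.

≈ 48°S, 41°W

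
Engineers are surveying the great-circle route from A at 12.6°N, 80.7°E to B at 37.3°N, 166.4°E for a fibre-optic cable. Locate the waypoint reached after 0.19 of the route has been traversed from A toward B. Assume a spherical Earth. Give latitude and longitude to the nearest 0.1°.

Write both endpoints as unit vectors p₁, p₂ with components (cos φ cos λ, cos φ sin λ, sin φ).
The central angle between the endpoints is δ = arccos(p₁·p₂) ≈ 1.379 rad (79.0°).
Interpolate at f = 0.19 with slerp weights a = sin((1−f)δ)/sin δ ≈ 0.916, b = sin(fδ)/sin δ ≈ 0.264.
p = a·p₁ + b·p₂ ≈ (-0.060, 0.931, 0.360); φ = arcsin(p_z) ≈ 21.08°, λ = atan2(p_y, p_x) ≈ 93.66°.

≈ 21.1°N, 93.7°E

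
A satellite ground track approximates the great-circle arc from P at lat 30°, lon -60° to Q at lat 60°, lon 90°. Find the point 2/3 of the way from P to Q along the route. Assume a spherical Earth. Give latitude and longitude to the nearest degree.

≈ lat 77°, lon 16°

From cos δ = sin φ₁ sin φ₂ + cos φ₁ cos φ₂ cos Δλ, the central angle is δ ≈ 1.513 rad (86.7°).
Interpolate at f = 2/3 with slerp weights a = sin((1−f)δ)/sin δ ≈ 0.484, b = sin(fδ)/sin δ ≈ 0.847.
p = a·p₁ + b·p₂ ≈ (0.210, 0.061, 0.976); φ = arcsin(p_z) ≈ 77.40°, λ = atan2(p_y, p_x) ≈ 16.17°.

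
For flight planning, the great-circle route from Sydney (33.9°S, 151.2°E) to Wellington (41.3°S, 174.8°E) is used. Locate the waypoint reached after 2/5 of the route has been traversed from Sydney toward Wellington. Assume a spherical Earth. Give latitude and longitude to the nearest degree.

Convert each endpoint to a unit vector on the sphere (x = cos φ cos λ, y = cos φ sin λ, z = sin φ).
The central angle between the endpoints is δ = arccos(p₁·p₂) ≈ 0.350 rad (20.0°).
Interpolate at f = 2/5 with slerp weights a = sin((1−f)δ)/sin δ ≈ 0.608, b = sin(fδ)/sin δ ≈ 0.407.
p = a·p₁ + b·p₂ ≈ (-0.747, 0.271, -0.608); φ = arcsin(p_z) ≈ -37.42°, λ = atan2(p_y, p_x) ≈ 160.06°.

≈ (37°S, 160°E)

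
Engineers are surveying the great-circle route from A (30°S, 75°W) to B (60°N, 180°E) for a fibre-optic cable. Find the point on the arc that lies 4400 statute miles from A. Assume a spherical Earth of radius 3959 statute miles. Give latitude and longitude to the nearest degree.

≈ (24°N, 110°W)

Convert each endpoint to a unit vector on the sphere (x = cos φ cos λ, y = cos φ sin λ, z = sin φ).
The central angle between the endpoints is δ = arccos(p₁·p₂) ≈ 2.147 rad (123.0°). The total great-circle distance is δ·R ≈ 2.147 × 3959 ≈ 8501 mi, so the target fraction is f = 4400/8501 ≈ 0.518.
Interpolate at f ≈ 0.518 with slerp weights a = sin((1−f)δ)/sin δ ≈ 1.026, b = sin(fδ)/sin δ ≈ 1.069.
p = a·p₁ + b·p₂ ≈ (-0.305, -0.858, 0.413); φ = arcsin(p_z) ≈ 24.38°, λ = atan2(p_y, p_x) ≈ -109.53°.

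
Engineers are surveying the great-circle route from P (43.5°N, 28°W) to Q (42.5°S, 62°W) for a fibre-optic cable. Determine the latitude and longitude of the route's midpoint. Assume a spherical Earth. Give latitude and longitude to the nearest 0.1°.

Write both endpoints as unit vectors p₁, p₂ with components (cos φ cos λ, cos φ sin λ, sin φ).
The central angle between the endpoints is δ = arccos(p₁·p₂) ≈ 1.592 rad (91.2°).
Interpolate at f = 1/2 with slerp weights a = sin((1−f)δ)/sin δ ≈ 0.715, b = sin(fδ)/sin δ ≈ 0.715.
p = a·p₁ + b·p₂ ≈ (0.705, -0.709, 0.009); φ = arcsin(p_z) ≈ 0.52°, λ = atan2(p_y, p_x) ≈ -45.14°.

≈ (0.5°N, 45.1°W)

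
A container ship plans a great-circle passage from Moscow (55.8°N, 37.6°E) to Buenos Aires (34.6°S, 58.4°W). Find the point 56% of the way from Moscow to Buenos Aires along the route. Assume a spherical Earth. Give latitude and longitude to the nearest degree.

Convert each endpoint to a unit vector on the sphere (x = cos φ cos λ, y = cos φ sin λ, z = sin φ).
The central angle between the endpoints is δ = arccos(p₁·p₂) ≈ 2.115 rad (121.2°).
Interpolate at f = 0.56 with slerp weights a = sin((1−f)δ)/sin δ ≈ 0.938, b = sin(fδ)/sin δ ≈ 1.083.
p = a·p₁ + b·p₂ ≈ (0.885, -0.438, 0.161); φ = arcsin(p_z) ≈ 9.24°, λ = atan2(p_y, p_x) ≈ -26.32°.

≈ 9°N, 26°W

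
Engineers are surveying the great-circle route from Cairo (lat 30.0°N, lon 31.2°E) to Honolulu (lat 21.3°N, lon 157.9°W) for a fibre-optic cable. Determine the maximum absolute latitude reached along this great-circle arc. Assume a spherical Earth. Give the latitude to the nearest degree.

The great circle lies in the plane with unit normal n̂ = (p₁ × p₂)/|p₁ × p₂|.
Here n̂_z ≈ +0.162; the vertex latitude is φ_max = arccos|n̂_z| ≈ 80.7°.
Check via Clairaut: cos φ_max = |cos φ₁| · sin C = cos(30.0°)·sin(10.8°) ≈ 0.162, again giving ≈ 80.7°.

≈ 81°N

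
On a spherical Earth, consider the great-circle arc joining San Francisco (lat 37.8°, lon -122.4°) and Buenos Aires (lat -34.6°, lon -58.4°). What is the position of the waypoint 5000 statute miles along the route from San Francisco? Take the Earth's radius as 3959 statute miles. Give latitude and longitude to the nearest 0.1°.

≈ lat -18.6°, lon -74.2°

The haversine formula gives a central angle δ ≈ 1.634 rad (93.6°) between the endpoints. The total great-circle distance is δ·R ≈ 1.634 × 3959 ≈ 6468 mi, so the target fraction is f = 5000/6468 ≈ 0.773.
Interpolate at f ≈ 0.773 with slerp weights a = sin((1−f)δ)/sin δ ≈ 0.363, b = sin(fδ)/sin δ ≈ 0.955.
p = a·p₁ + b·p₂ ≈ (0.258, -0.912, -0.320); φ = arcsin(p_z) ≈ -18.64°, λ = atan2(p_y, p_x) ≈ -74.19°.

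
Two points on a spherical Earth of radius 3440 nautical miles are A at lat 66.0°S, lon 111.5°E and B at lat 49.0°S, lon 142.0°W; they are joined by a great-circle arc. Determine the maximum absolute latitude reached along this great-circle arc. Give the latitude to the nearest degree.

≈ 71°S

The great circle lies in the plane with unit normal n̂ = (p₁ × p₂)/|p₁ × p₂|.
Here n̂_z ≈ +0.324; the vertex latitude is φ_max = arccos|n̂_z| ≈ 71.1°.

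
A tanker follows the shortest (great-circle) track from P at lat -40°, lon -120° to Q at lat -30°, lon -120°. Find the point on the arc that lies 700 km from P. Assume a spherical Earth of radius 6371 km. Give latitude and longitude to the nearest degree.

Write both endpoints as unit vectors p₁, p₂ with components (cos φ cos λ, cos φ sin λ, sin φ).
The central angle between the endpoints is δ = arccos(p₁·p₂) ≈ 0.175 rad (10.0°). The total great-circle distance is δ·R ≈ 0.175 × 6371 ≈ 1112 km, so the target fraction is f = 700/1112 ≈ 0.630.
Interpolate at f ≈ 0.630 with slerp weights a = sin((1−f)δ)/sin δ ≈ 0.372, b = sin(fδ)/sin δ ≈ 0.631.
p = a·p₁ + b·p₂ ≈ (-0.416, -0.720, -0.555); φ = arcsin(p_z) ≈ -33.70°, λ = atan2(p_y, p_x) ≈ -120.00°.

≈ lat -34°, lon -120°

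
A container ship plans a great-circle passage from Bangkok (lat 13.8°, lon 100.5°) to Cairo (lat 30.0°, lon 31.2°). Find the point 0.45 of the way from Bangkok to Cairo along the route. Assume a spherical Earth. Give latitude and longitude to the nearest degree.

The haversine formula gives a central angle δ ≈ 1.141 rad (65.4°) between the endpoints.
Interpolate at f = 0.45 with slerp weights a = sin((1−f)δ)/sin δ ≈ 0.646, b = sin(fδ)/sin δ ≈ 0.540.
p = a·p₁ + b·p₂ ≈ (0.286, 0.859, 0.424); φ = arcsin(p_z) ≈ 25.10°, λ = atan2(p_y, p_x) ≈ 71.59°.

≈ lat 25°, lon 72°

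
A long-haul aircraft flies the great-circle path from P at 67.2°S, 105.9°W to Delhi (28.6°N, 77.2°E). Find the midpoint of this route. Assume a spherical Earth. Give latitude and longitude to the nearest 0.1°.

Convert each endpoint to a unit vector on the sphere (x = cos φ cos λ, y = cos φ sin λ, z = sin φ).
The central angle between the endpoints is δ = arccos(p₁·p₂) ≈ 2.467 rad (141.4°).
Interpolate at f = 1/2 with slerp weights a = sin((1−f)δ)/sin δ ≈ 1.511, b = sin(fδ)/sin δ ≈ 1.511.
p = a·p₁ + b·p₂ ≈ (0.134, 0.731, -0.670); φ = arcsin(p_z) ≈ -42.04°, λ = atan2(p_y, p_x) ≈ 79.64°.

≈ 42.0°S, 79.6°E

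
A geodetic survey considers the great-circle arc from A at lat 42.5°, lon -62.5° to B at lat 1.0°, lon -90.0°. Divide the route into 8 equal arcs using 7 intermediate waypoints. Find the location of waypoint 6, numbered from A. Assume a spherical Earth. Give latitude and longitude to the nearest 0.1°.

From cos δ = sin φ₁ sin φ₂ + cos φ₁ cos φ₂ cos Δλ, the central angle is δ ≈ 0.842 rad (48.3°).
Interpolate at f = 6/8 with slerp weights a = sin((1−f)δ)/sin δ ≈ 0.280, b = sin(fδ)/sin δ ≈ 0.791.
p = a·p₁ + b·p₂ ≈ (0.095, -0.975, 0.203); φ = arcsin(p_z) ≈ 11.72°, λ = atan2(p_y, p_x) ≈ -84.41°.

≈ lat 11.7°, lon -84.4°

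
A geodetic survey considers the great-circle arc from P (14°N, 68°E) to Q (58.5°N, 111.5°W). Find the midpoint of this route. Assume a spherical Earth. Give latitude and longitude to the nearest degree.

≈ (68°N, 67°E)

Convert each endpoint to a unit vector on the sphere (x = cos φ cos λ, y = cos φ sin λ, z = sin φ).
The central angle between the endpoints is δ = arccos(p₁·p₂) ≈ 1.876 rad (107.5°).
Interpolate at f = 1/2 with slerp weights a = sin((1−f)δ)/sin δ ≈ 0.846, b = sin(fδ)/sin δ ≈ 0.846.
p = a·p₁ + b·p₂ ≈ (0.145, 0.350, 0.926); φ = arcsin(p_z) ≈ 67.75°, λ = atan2(p_y, p_x) ≈ 67.42°.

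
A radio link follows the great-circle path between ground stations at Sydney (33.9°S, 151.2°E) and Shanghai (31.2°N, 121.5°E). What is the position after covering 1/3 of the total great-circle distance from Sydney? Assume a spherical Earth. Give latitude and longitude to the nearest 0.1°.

≈ 12.3°S, 140.6°E

Convert each endpoint to a unit vector on the sphere (x = cos φ cos λ, y = cos φ sin λ, z = sin φ).
The central angle between the endpoints is δ = arccos(p₁·p₂) ≈ 1.237 rad (70.9°).
Interpolate at f = 1/3 with slerp weights a = sin((1−f)δ)/sin δ ≈ 0.777, b = sin(fδ)/sin δ ≈ 0.424.
p = a·p₁ + b·p₂ ≈ (-0.755, 0.620, -0.214); φ = arcsin(p_z) ≈ -12.34°, λ = atan2(p_y, p_x) ≈ 140.60°.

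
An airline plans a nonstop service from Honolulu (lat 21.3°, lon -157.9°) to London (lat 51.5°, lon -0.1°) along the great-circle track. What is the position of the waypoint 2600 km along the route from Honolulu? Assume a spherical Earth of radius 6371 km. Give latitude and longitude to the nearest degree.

Convert each endpoint to a unit vector on the sphere (x = cos φ cos λ, y = cos φ sin λ, z = sin φ).
The central angle between the endpoints is δ = arccos(p₁·p₂) ≈ 1.826 rad (104.6°). The total great-circle distance is δ·R ≈ 1.826 × 6371 ≈ 11635 km, so the target fraction is f = 2600/11635 ≈ 0.223.
Interpolate at f ≈ 0.223 with slerp weights a = sin((1−f)δ)/sin δ ≈ 1.022, b = sin(fδ)/sin δ ≈ 0.410.
p = a·p₁ + b·p₂ ≈ (-0.626, -0.359, 0.692); φ = arcsin(p_z) ≈ 43.80°, λ = atan2(p_y, p_x) ≈ -150.22°.

≈ lat 44°, lon -150°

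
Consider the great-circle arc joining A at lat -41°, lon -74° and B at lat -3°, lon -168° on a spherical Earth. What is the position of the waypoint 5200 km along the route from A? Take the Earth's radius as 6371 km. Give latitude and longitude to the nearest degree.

From cos δ = sin φ₁ sin φ₂ + cos φ₁ cos φ₂ cos Δλ, the central angle is δ ≈ 1.589 rad (91.0°). The total great-circle distance is δ·R ≈ 1.589 × 6371 ≈ 10124 km, so the target fraction is f = 5200/10124 ≈ 0.514.
Interpolate at f ≈ 0.514 with slerp weights a = sin((1−f)δ)/sin δ ≈ 0.698, b = sin(fδ)/sin δ ≈ 0.729.
p = a·p₁ + b·p₂ ≈ (-0.567, -0.658, -0.496); φ = arcsin(p_z) ≈ -29.75°, λ = atan2(p_y, p_x) ≈ -130.73°.

≈ lat -30°, lon -131°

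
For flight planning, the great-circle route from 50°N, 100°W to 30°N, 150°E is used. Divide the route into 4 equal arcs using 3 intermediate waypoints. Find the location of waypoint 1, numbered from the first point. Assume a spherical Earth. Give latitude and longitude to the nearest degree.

≈ 57°N, 131°W

Convert each endpoint to a unit vector on the sphere (x = cos φ cos λ, y = cos φ sin λ, z = sin φ).
The central angle between the endpoints is δ = arccos(p₁·p₂) ≈ 1.377 rad (78.9°).
Interpolate at f = 1/4 with slerp weights a = sin((1−f)δ)/sin δ ≈ 0.875, b = sin(fδ)/sin δ ≈ 0.344.
p = a·p₁ + b·p₂ ≈ (-0.356, -0.405, 0.842); φ = arcsin(p_z) ≈ 57.39°, λ = atan2(p_y, p_x) ≈ -131.28°.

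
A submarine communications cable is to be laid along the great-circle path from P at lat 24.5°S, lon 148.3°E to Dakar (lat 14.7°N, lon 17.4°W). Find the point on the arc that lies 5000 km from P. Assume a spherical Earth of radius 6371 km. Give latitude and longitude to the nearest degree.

≈ lat 40°S, lon 98°E

Write both endpoints as unit vectors p₁, p₂ with components (cos φ cos λ, cos φ sin λ, sin φ).
The central angle between the endpoints is δ = arccos(p₁·p₂) ≈ 2.851 rad (163.4°). The total great-circle distance is δ·R ≈ 2.851 × 6371 ≈ 18165 km, so the target fraction is f = 5000/18165 ≈ 0.275.
Interpolate at f ≈ 0.275 with slerp weights a = sin((1−f)δ)/sin δ ≈ 3.072, b = sin(fδ)/sin δ ≈ 2.468.
p = a·p₁ + b·p₂ ≈ (-0.100, 0.755, -0.648); φ = arcsin(p_z) ≈ -40.37°, λ = atan2(p_y, p_x) ≈ 97.58°.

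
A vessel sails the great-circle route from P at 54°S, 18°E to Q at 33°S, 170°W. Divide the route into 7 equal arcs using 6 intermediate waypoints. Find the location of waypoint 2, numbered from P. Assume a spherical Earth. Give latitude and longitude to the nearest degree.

≈ 80°S, 35°E

Write both endpoints as unit vectors p₁, p₂ with components (cos φ cos λ, cos φ sin λ, sin φ).
The central angle between the endpoints is δ = arccos(p₁·p₂) ≈ 1.618 rad (92.7°).
Interpolate at f = 2/7 with slerp weights a = sin((1−f)δ)/sin δ ≈ 0.916, b = sin(fδ)/sin δ ≈ 0.447.
p = a·p₁ + b·p₂ ≈ (0.143, 0.101, -0.984); φ = arcsin(p_z) ≈ -79.89°, λ = atan2(p_y, p_x) ≈ 35.27°.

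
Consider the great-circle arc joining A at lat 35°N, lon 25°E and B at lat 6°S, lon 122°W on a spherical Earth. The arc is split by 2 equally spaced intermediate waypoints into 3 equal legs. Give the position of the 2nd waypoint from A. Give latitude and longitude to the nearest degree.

Convert each endpoint to a unit vector on the sphere (x = cos φ cos λ, y = cos φ sin λ, z = sin φ).
The central angle between the endpoints is δ = arccos(p₁·p₂) ≈ 2.409 rad (138.0°).
Interpolate at f = 2/3 with slerp weights a = sin((1−f)δ)/sin δ ≈ 1.075, b = sin(fδ)/sin δ ≈ 1.494.
p = a·p₁ + b·p₂ ≈ (0.011, -0.888, 0.461); φ = arcsin(p_z) ≈ 27.42°, λ = atan2(p_y, p_x) ≈ -89.29°.

≈ lat 27°N, lon 89°W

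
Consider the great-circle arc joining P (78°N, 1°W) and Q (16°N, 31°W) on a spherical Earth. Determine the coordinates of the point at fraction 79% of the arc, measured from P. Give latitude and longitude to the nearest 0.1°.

≈ (29.3°N, 29.2°W)

Write both endpoints as unit vectors p₁, p₂ with components (cos φ cos λ, cos φ sin λ, sin φ).
The central angle between the endpoints is δ = arccos(p₁·p₂) ≈ 1.112 rad (63.7°).
Interpolate at f = 0.79 with slerp weights a = sin((1−f)δ)/sin δ ≈ 0.258, b = sin(fδ)/sin δ ≈ 0.859.
p = a·p₁ + b·p₂ ≈ (0.761, -0.426, 0.489); φ = arcsin(p_z) ≈ 29.28°, λ = atan2(p_y, p_x) ≈ -29.24°.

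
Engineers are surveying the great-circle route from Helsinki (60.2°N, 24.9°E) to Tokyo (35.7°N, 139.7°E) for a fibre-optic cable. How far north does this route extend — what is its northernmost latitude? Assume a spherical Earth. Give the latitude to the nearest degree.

≈ 67°N

The great circle lies in the plane with unit normal n̂ = (p₁ × p₂)/|p₁ × p₂|.
Here n̂_z ≈ +0.389; the vertex latitude is φ_max = arccos|n̂_z| ≈ 67.1°.
Check via Clairaut: cos φ_max = |cos φ₁| · sin C = cos(60.2°)·sin(51.5°) ≈ 0.389, again giving ≈ 67.1°.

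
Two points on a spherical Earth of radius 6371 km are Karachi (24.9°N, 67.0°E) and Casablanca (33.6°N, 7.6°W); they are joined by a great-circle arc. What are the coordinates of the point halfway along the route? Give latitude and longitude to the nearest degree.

≈ 35°N, 32°E

Write both endpoints as unit vectors p₁, p₂ with components (cos φ cos λ, cos φ sin λ, sin φ).
The central angle between the endpoints is δ = arccos(p₁·p₂) ≈ 1.122 rad (64.3°).
Interpolate at f = 1/2 with slerp weights a = sin((1−f)δ)/sin δ ≈ 0.591, b = sin(fδ)/sin δ ≈ 0.591.
p = a·p₁ + b·p₂ ≈ (0.697, 0.428, 0.575); φ = arcsin(p_z) ≈ 35.13°, λ = atan2(p_y, p_x) ≈ 31.56°.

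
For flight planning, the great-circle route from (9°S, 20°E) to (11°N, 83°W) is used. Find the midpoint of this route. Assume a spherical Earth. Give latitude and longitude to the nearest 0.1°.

≈ (1.6°N, 31.3°W)

Convert each endpoint to a unit vector on the sphere (x = cos φ cos λ, y = cos φ sin λ, z = sin φ).
The central angle between the endpoints is δ = arccos(p₁·p₂) ≈ 1.821 rad (104.4°).
Interpolate at f = 1/2 with slerp weights a = sin((1−f)δ)/sin δ ≈ 0.815, b = sin(fδ)/sin δ ≈ 0.815.
p = a·p₁ + b·p₂ ≈ (0.854, -0.519, 0.028); φ = arcsin(p_z) ≈ 1.61°, λ = atan2(p_y, p_x) ≈ -31.28°.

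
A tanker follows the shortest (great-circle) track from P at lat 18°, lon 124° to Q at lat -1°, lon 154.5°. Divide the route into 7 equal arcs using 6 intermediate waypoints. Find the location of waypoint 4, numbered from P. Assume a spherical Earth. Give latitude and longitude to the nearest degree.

≈ lat 7°, lon 142°

The haversine formula gives a central angle δ ≈ 0.620 rad (35.5°) between the endpoints.
Interpolate at f = 4/7 with slerp weights a = sin((1−f)δ)/sin δ ≈ 0.452, b = sin(fδ)/sin δ ≈ 0.597.
p = a·p₁ + b·p₂ ≈ (-0.779, 0.613, 0.129); φ = arcsin(p_z) ≈ 7.43°, λ = atan2(p_y, p_x) ≈ 141.79°.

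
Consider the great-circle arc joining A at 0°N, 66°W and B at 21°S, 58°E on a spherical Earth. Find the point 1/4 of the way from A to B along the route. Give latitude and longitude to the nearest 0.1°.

≈ 12.3°S, 38.0°W

The haversine formula gives a central angle δ ≈ 2.120 rad (121.5°) between the endpoints.
Interpolate at f = 1/4 with slerp weights a = sin((1−f)δ)/sin δ ≈ 1.172, b = sin(fδ)/sin δ ≈ 0.593.
p = a·p₁ + b·p₂ ≈ (0.770, -0.602, -0.212); φ = arcsin(p_z) ≈ -12.26°, λ = atan2(p_y, p_x) ≈ -38.00°.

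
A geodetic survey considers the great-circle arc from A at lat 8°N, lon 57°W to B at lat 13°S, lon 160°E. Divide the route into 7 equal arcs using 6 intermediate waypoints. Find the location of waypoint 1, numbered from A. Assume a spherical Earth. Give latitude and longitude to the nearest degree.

≈ lat 4°N, lon 77°W

Write both endpoints as unit vectors p₁, p₂ with components (cos φ cos λ, cos φ sin λ, sin φ).
The central angle between the endpoints is δ = arccos(p₁·p₂) ≈ 2.501 rad (143.3°).
Interpolate at f = 1/7 with slerp weights a = sin((1−f)δ)/sin δ ≈ 1.406, b = sin(fδ)/sin δ ≈ 0.585.
p = a·p₁ + b·p₂ ≈ (0.222, -0.973, 0.064); φ = arcsin(p_z) ≈ 3.67°, λ = atan2(p_y, p_x) ≈ -77.12°.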